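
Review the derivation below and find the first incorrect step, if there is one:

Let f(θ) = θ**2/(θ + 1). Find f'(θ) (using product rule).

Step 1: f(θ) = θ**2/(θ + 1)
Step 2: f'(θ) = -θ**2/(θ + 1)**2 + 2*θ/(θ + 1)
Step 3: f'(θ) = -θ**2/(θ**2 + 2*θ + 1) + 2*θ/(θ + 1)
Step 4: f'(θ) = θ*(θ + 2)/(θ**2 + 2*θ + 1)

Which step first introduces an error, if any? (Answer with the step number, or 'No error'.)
No error

All steps in this derivation are correct.
The final answer f'(θ) = θ*(θ + 2)/(θ**2 + 2*θ + 1) is valid.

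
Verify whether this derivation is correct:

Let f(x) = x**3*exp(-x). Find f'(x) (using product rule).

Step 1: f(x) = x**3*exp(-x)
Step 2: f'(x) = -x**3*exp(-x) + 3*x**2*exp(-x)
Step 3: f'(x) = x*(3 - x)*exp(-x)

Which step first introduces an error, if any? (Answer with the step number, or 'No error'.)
Step 3

Step 3 is incorrect due to a wrong exponent.
The step shows: x*(3 - x)*exp(-x)
The correct value should be: x**2*(3 - x)*exp(-x)

Explanation: The exponent 2 on x was incorrectly written as 1: the term x**2*(3 - x)*exp(-x) was incorrectly written as x*(3 - x)*exp(-x)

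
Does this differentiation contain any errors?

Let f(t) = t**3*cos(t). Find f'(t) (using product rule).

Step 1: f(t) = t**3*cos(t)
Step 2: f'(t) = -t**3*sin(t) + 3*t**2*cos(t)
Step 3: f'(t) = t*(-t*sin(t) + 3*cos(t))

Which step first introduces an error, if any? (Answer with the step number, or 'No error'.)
Step 3

Step 3 is incorrect due to a wrong exponent.
The step shows: t*(-t*sin(t) + 3*cos(t))
The correct value should be: t**2*(-t*sin(t) + 3*cos(t))

Explanation: The exponent 2 on t was incorrectly written as 1: the term t**2*(-t*sin(t) + 3*cos(t)) was incorrectly written as t*(-t*sin(t) + 3*cos(t))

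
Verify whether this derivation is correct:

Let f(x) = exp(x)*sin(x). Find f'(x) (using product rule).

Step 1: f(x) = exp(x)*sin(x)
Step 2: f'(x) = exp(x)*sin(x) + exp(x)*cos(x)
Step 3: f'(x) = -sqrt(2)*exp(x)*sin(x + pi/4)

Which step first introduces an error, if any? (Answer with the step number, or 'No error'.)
Step 3

Step 3 is incorrect due to a sign flip.
The step shows: -sqrt(2)*exp(x)*sin(x + pi/4)
The correct value should be: sqrt(2)*exp(x)*sin(x + pi/4)

Explanation: The sign of the whole expression was flipped: the term sqrt(2)*exp(x)*sin(x + pi/4) was incorrectly written as -sqrt(2)*exp(x)*sin(x + pi/4)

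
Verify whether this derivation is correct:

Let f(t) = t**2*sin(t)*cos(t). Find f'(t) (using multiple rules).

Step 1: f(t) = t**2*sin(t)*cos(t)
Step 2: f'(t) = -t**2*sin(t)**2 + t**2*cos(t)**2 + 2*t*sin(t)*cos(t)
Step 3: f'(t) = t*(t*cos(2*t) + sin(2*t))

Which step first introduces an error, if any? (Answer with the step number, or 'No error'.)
No error

All steps in this derivation are correct.
The final answer f'(t) = t*(t*cos(2*t) + sin(2*t)) is valid.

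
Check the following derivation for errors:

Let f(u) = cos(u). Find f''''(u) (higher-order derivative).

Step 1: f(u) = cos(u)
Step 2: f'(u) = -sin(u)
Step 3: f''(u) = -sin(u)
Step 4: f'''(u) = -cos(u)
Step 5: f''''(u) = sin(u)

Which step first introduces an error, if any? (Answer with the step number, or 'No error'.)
Step 3

Step 3 is incorrect due to a wrong trig function.
The step shows: -sin(u)
The correct value should be: -cos(u)

Explanation: cos(u) was incorrectly written as sin(u): the term -cos(u) was incorrectly written as -sin(u)
The later steps are derived from this incorrect expression, so the error originates in Step 3.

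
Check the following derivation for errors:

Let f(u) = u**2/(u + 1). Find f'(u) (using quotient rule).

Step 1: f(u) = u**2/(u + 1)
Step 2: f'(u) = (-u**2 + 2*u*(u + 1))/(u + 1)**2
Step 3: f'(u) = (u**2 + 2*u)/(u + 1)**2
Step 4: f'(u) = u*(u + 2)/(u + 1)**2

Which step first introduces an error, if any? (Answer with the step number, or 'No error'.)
No error

All steps in this derivation are correct.
The final answer f'(u) = u*(u + 2)/(u + 1)**2 is valid.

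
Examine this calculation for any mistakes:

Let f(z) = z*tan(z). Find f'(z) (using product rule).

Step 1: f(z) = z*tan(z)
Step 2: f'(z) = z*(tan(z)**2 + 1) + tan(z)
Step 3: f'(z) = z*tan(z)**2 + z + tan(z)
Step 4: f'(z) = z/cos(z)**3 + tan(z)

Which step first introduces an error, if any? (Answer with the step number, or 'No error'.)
Step 4

Step 4 is incorrect due to a wrong exponent.
The step shows: z/cos(z)**3 + tan(z)
The correct value should be: z/cos(z)**2 + tan(z)

Explanation: The exponent -2 on cos(z) was incorrectly written as -3: the term z/cos(z)**2 was incorrectly written as z/cos(z)**3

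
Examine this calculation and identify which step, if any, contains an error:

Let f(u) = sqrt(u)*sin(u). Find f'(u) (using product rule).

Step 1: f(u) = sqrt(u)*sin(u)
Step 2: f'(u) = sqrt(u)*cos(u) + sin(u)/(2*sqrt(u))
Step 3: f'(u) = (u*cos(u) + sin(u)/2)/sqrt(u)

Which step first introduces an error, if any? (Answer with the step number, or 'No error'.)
No error

All steps in this derivation are correct.
The final answer f'(u) = (u*cos(u) + sin(u)/2)/sqrt(u) is valid.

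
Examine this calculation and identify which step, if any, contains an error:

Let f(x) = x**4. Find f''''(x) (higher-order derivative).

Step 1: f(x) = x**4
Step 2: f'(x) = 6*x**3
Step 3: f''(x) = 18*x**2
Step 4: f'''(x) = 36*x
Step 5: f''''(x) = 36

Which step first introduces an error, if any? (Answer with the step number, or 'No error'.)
Step 2

Step 2 is incorrect due to a wrong coefficient.
The step shows: 6*x**3
The correct value should be: 4*x**3

Explanation: The coefficient 4 was incorrectly written as 6: the term 4*x**3 was incorrectly written as 6*x**3
The later steps are derived from this incorrect expression, so the error originates in Step 2.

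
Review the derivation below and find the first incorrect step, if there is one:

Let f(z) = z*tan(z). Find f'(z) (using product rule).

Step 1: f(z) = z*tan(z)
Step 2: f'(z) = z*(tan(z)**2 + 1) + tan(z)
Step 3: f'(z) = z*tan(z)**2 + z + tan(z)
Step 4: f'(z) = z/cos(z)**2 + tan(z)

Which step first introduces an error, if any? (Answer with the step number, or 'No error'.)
No error

All steps in this derivation are correct.
The final answer f'(z) = z/cos(z)**2 + tan(z) is valid.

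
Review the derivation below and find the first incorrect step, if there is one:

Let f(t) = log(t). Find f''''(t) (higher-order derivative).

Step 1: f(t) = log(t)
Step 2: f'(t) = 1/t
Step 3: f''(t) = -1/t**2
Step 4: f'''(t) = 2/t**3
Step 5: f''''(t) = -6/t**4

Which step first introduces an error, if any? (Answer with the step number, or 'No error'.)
No error

All steps in this derivation are correct.
The final answer f''''(t) = -6/t**4 is valid.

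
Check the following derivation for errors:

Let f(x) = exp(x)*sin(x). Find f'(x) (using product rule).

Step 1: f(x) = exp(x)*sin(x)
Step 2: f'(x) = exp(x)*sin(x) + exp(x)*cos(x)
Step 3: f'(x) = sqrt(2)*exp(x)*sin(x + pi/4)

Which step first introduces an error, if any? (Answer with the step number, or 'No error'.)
No error

All steps in this derivation are correct.
The final answer f'(x) = sqrt(2)*exp(x)*sin(x + pi/4) is valid.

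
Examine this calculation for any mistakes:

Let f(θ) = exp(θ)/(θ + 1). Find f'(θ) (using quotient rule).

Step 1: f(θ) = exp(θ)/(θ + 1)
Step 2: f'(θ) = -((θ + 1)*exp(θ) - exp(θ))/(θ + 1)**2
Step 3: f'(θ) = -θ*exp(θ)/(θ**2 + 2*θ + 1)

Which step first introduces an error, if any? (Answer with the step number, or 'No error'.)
Step 2

Step 2 is incorrect due to a sign flip.
The step shows: -((θ + 1)*exp(θ) - exp(θ))/(θ + 1)**2
The correct value should be: ((θ + 1)*exp(θ) - exp(θ))/(θ + 1)**2

Explanation: The sign of the whole expression was flipped: the term ((θ + 1)*exp(θ) - exp(θ))/(θ + 1)**2 was incorrectly written as -((θ + 1)*exp(θ) - exp(θ))/(θ + 1)**2
The later steps are derived from this incorrect expression, so the error originates in Step 2.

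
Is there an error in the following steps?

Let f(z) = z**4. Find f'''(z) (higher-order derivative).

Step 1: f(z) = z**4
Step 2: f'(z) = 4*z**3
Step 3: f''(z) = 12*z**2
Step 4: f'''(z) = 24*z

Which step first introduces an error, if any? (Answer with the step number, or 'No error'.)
No error

All steps in this derivation are correct.
The final answer f'''(z) = 24*z is valid.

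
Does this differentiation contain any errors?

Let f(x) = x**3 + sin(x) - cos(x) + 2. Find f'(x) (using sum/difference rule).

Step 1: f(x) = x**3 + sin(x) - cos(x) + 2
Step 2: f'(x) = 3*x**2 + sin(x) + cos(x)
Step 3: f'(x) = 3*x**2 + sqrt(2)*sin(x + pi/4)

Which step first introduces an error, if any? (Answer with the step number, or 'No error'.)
No error

All steps in this derivation are correct.
The final answer f'(x) = 3*x**2 + sqrt(2)*sin(x + pi/4) is valid.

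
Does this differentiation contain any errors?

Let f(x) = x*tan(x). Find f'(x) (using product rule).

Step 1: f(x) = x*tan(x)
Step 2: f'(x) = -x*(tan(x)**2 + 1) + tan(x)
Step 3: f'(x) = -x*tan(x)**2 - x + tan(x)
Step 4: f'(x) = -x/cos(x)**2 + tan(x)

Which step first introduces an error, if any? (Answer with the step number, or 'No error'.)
Step 2

Step 2 is incorrect due to a sign flip.
The step shows: -x*(tan(x)**2 + 1) + tan(x)
The correct value should be: x*(tan(x)**2 + 1) + tan(x)

Explanation: The sign of one term was flipped: the term x*(tan(x)**2 + 1) was incorrectly written as -x*(tan(x)**2 + 1)
The later steps are derived from this incorrect expression, so the error originates in Step 2.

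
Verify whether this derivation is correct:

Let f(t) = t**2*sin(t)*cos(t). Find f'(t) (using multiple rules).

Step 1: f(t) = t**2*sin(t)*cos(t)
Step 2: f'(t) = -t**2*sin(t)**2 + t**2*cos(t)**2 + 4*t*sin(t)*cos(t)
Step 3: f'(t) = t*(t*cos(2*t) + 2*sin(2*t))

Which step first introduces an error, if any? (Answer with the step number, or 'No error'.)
Step 2

Step 2 is incorrect due to a wrong coefficient.
The step shows: -t**2*sin(t)**2 + t**2*cos(t)**2 + 4*t*sin(t)*cos(t)
The correct value should be: -t**2*sin(t)**2 + t**2*cos(t)**2 + 2*t*sin(t)*cos(t)

Explanation: The coefficient 2 was incorrectly written as 4: the term 2*t*sin(t)*cos(t) was incorrectly written as 4*t*sin(t)*cos(t)
The later steps are derived from this incorrect expression, so the error originates in Step 2.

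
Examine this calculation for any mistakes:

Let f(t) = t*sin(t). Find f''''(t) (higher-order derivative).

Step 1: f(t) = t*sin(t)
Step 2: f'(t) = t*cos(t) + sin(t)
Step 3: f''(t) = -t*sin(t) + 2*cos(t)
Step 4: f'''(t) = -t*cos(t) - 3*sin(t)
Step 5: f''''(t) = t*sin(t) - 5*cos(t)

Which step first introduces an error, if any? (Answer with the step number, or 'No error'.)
Step 5

Step 5 is incorrect due to a wrong coefficient.
The step shows: t*sin(t) - 5*cos(t)
The correct value should be: t*sin(t) - 4*cos(t)

Explanation: The coefficient -4 was incorrectly written as -5: the term -4*cos(t) was incorrectly written as -5*cos(t)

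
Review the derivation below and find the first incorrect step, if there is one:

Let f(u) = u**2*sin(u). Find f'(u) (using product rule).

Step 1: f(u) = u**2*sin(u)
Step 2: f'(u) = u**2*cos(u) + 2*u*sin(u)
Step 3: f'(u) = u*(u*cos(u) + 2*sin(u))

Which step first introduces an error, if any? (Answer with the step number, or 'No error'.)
No error

All steps in this derivation are correct.
The final answer f'(u) = u*(u*cos(u) + 2*sin(u)) is valid.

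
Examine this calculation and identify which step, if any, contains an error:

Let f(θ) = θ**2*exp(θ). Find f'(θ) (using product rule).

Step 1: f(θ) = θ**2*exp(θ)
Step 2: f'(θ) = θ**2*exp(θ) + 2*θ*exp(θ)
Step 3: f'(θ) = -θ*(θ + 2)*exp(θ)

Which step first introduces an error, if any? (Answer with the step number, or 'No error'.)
Step 3

Step 3 is incorrect due to a sign flip.
The step shows: -θ*(θ + 2)*exp(θ)
The correct value should be: θ*(θ + 2)*exp(θ)

Explanation: The sign of the whole expression was flipped: the term θ*(θ + 2)*exp(θ) was incorrectly written as -θ*(θ + 2)*exp(θ)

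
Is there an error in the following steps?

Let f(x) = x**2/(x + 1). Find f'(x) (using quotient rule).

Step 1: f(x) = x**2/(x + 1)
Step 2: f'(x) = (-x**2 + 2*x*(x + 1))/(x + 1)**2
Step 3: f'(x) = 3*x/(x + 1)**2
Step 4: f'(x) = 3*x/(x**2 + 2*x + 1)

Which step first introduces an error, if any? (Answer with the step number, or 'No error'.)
Step 3

Step 3 is incorrect due to a wrong exponent.
The step shows: 3*x/(x + 1)**2
The correct value should be: (x**2 + 2*x)/(x + 1)**2

Explanation: The exponent 2 on x was incorrectly written as 1: the term (x**2 + 2*x)/(x + 1)**2 was incorrectly written as 3*x/(x + 1)**2
The later steps are derived from this incorrect expression, so the error originates in Step 3.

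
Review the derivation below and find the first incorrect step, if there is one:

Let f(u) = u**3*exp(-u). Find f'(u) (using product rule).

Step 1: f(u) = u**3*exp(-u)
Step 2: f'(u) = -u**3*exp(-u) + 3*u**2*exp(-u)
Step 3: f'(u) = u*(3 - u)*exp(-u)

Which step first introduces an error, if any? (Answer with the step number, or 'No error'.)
Step 3

Step 3 is incorrect due to a wrong exponent.
The step shows: u*(3 - u)*exp(-u)
The correct value should be: u**2*(3 - u)*exp(-u)

Explanation: The exponent 2 on u was incorrectly written as 1: the term u**2*(3 - u)*exp(-u) was incorrectly written as u*(3 - u)*exp(-u)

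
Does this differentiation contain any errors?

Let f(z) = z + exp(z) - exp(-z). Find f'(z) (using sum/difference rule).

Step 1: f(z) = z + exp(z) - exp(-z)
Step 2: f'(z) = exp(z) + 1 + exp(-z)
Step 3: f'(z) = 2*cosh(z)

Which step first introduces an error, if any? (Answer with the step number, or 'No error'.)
Step 3

Step 3 is incorrect due to a dropped term.
The step shows: 2*cosh(z)
The correct value should be: 2*cosh(z) + 1

Explanation: A term was dropped: the term 1 was incorrectly omitted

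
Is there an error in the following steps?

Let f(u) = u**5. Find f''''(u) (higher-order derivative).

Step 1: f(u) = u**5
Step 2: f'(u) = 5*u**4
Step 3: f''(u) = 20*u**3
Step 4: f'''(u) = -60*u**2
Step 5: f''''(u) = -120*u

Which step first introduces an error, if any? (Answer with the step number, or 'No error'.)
Step 4

Step 4 is incorrect due to a sign flip.
The step shows: -60*u**2
The correct value should be: 60*u**2

Explanation: The sign of the whole expression was flipped: the term 60*u**2 was incorrectly written as -60*u**2
The later steps are derived from this incorrect expression, so the error originates in Step 4.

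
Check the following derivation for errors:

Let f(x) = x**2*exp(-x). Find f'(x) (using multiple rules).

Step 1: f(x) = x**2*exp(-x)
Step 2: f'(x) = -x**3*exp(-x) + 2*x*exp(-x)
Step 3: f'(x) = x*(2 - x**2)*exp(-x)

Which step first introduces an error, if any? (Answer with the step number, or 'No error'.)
Step 2

Step 2 is incorrect due to a wrong exponent.
The step shows: -x**3*exp(-x) + 2*x*exp(-x)
The correct value should be: -x**2*exp(-x) + 2*x*exp(-x)

Explanation: The exponent 2 on x was incorrectly written as 3: the term -x**2*exp(-x) was incorrectly written as -x**3*exp(-x)
The later steps are derived from this incorrect expression, so the error originates in Step 2.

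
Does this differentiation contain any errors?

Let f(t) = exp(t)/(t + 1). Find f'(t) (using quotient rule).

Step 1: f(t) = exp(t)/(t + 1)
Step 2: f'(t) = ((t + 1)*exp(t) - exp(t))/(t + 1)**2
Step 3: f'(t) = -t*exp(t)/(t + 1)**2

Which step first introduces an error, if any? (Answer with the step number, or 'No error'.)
Step 3

Step 3 is incorrect due to a sign flip.
The step shows: -t*exp(t)/(t + 1)**2
The correct value should be: t*exp(t)/(t + 1)**2

Explanation: The sign of the whole expression was flipped: the term t*exp(t)/(t + 1)**2 was incorrectly written as -t*exp(t)/(t + 1)**2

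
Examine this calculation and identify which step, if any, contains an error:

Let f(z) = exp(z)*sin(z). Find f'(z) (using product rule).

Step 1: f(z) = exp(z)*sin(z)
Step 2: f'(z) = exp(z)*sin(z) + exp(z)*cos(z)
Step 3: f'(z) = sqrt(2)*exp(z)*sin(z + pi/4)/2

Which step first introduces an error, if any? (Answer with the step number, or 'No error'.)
Step 3

Step 3 is incorrect due to a wrong exponent.
The step shows: sqrt(2)*exp(z)*sin(z + pi/4)/2
The correct value should be: sqrt(2)*exp(z)*sin(z + pi/4)

Explanation: The exponent 1/2 on 2 was incorrectly written as -1/2: the term sqrt(2)*exp(z)*sin(z + pi/4) was incorrectly written as sqrt(2)*exp(z)*sin(z + pi/4)/2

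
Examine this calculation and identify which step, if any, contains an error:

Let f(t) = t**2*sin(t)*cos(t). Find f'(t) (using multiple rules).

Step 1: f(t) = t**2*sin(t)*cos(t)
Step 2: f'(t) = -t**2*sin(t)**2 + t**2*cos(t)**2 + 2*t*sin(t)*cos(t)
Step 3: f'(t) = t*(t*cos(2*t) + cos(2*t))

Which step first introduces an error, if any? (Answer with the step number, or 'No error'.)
Step 3

Step 3 is incorrect due to a wrong trig function.
The step shows: t*(t*cos(2*t) + cos(2*t))
The correct value should be: t*(t*cos(2*t) + sin(2*t))

Explanation: sin(2*t) was incorrectly written as cos(2*t): the term t*(t*cos(2*t) + sin(2*t)) was incorrectly written as t*(t*cos(2*t) + cos(2*t))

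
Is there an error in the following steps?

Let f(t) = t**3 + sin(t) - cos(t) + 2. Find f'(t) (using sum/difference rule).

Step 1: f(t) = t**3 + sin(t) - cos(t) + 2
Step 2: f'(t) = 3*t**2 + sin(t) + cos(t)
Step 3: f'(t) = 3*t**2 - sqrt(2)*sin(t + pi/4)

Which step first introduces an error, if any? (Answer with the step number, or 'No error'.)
Step 3

Step 3 is incorrect due to a sign flip.
The step shows: 3*t**2 - sqrt(2)*sin(t + pi/4)
The correct value should be: 3*t**2 + sqrt(2)*sin(t + pi/4)

Explanation: The sign of one term was flipped: the term sqrt(2)*sin(t + pi/4) was incorrectly written as -sqrt(2)*sin(t + pi/4)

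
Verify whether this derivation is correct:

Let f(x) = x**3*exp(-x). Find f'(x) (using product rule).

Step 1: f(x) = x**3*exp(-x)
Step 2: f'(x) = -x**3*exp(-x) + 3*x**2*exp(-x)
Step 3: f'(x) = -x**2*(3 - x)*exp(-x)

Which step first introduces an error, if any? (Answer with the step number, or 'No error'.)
Step 3

Step 3 is incorrect due to a sign flip.
The step shows: -x**2*(3 - x)*exp(-x)
The correct value should be: x**2*(3 - x)*exp(-x)

Explanation: The sign of the whole expression was flipped: the term x**2*(3 - x)*exp(-x) was incorrectly written as -x**2*(3 - x)*exp(-x)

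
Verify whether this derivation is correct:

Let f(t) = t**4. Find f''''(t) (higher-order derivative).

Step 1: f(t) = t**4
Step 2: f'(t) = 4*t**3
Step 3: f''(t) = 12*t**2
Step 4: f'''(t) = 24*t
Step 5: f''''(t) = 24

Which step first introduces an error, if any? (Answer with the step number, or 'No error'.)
No error

All steps in this derivation are correct.
The final answer f''''(t) = 24 is valid.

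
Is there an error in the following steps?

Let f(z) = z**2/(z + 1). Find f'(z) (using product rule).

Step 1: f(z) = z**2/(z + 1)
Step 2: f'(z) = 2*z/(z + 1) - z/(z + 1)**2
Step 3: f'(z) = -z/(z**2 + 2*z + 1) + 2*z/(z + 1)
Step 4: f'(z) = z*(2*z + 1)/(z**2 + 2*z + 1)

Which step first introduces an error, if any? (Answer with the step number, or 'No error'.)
Step 2

Step 2 is incorrect due to a wrong exponent.
The step shows: 2*z/(z + 1) - z/(z + 1)**2
The correct value should be: -z**2/(z + 1)**2 + 2*z/(z + 1)

Explanation: The exponent 2 on z was incorrectly written as 1: the term -z**2/(z + 1)**2 was incorrectly written as -z/(z + 1)**2
The later steps are derived from this incorrect expression, so the error originates in Step 2.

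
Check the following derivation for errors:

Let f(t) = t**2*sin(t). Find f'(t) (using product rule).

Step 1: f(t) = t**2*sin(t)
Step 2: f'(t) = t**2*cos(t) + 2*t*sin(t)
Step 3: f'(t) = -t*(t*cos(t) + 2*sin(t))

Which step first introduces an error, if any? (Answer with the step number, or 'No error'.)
Step 3

Step 3 is incorrect due to a sign flip.
The step shows: -t*(t*cos(t) + 2*sin(t))
The correct value should be: t*(t*cos(t) + 2*sin(t))

Explanation: The sign of the whole expression was flipped: the term t*(t*cos(t) + 2*sin(t)) was incorrectly written as -t*(t*cos(t) + 2*sin(t))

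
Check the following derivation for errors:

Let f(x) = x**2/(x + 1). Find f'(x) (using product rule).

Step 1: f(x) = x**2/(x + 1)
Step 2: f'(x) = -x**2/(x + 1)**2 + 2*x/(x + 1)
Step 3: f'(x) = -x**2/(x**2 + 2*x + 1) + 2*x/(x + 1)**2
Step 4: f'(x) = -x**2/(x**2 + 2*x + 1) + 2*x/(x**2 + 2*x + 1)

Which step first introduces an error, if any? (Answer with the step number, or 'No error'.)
Step 3

Step 3 is incorrect due to a wrong exponent.
The step shows: -x**2/(x**2 + 2*x + 1) + 2*x/(x + 1)**2
The correct value should be: -x**2/(x**2 + 2*x + 1) + 2*x/(x + 1)

Explanation: The exponent -1 on x + 1 was incorrectly written as -2: the term 2*x/(x + 1) was incorrectly written as 2*x/(x + 1)**2
The later steps are derived from this incorrect expression, so the error originates in Step 3.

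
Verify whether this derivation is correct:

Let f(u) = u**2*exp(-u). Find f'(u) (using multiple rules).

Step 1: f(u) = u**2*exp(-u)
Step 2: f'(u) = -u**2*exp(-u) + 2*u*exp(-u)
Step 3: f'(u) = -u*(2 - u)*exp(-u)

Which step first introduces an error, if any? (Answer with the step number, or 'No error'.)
Step 3

Step 3 is incorrect due to a sign flip.
The step shows: -u*(2 - u)*exp(-u)
The correct value should be: u*(2 - u)*exp(-u)

Explanation: The sign of the whole expression was flipped: the term u*(2 - u)*exp(-u) was incorrectly written as -u*(2 - u)*exp(-u)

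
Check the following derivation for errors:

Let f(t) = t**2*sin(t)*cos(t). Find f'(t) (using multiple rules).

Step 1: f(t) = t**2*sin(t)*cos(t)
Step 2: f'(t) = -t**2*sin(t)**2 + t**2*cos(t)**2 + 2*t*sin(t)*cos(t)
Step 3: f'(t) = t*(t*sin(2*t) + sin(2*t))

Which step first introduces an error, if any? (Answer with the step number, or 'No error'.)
Step 3

Step 3 is incorrect due to a wrong trig function.
The step shows: t*(t*sin(2*t) + sin(2*t))
The correct value should be: t*(t*cos(2*t) + sin(2*t))

Explanation: cos(2*t) was incorrectly written as sin(2*t): the term t*(t*cos(2*t) + sin(2*t)) was incorrectly written as t*(t*sin(2*t) + sin(2*t))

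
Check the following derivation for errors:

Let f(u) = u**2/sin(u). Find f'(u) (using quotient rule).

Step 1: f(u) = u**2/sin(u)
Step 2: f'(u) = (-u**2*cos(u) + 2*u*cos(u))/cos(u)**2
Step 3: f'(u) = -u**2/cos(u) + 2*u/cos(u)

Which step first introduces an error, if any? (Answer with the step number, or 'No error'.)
Step 2

Step 2 is incorrect due to a wrong trig function.
The step shows: (-u**2*cos(u) + 2*u*cos(u))/cos(u)**2
The correct value should be: (-u**2*cos(u) + 2*u*sin(u))/sin(u)**2

Explanation: sin(u) was incorrectly written as cos(u): the term (-u**2*cos(u) + 2*u*sin(u))/sin(u)**2 was incorrectly written as (-u**2*cos(u) + 2*u*cos(u))/cos(u)**2
The later steps are derived from this incorrect expression, so the error originates in Step 2.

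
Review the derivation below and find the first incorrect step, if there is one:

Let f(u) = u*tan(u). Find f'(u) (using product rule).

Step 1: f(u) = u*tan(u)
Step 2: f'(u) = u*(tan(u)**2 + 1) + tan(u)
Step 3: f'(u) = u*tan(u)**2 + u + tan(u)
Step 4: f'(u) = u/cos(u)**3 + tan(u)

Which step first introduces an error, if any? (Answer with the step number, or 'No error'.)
Step 4

Step 4 is incorrect due to a wrong exponent.
The step shows: u/cos(u)**3 + tan(u)
The correct value should be: u/cos(u)**2 + tan(u)

Explanation: The exponent -2 on cos(u) was incorrectly written as -3: the term u/cos(u)**2 was incorrectly written as u/cos(u)**3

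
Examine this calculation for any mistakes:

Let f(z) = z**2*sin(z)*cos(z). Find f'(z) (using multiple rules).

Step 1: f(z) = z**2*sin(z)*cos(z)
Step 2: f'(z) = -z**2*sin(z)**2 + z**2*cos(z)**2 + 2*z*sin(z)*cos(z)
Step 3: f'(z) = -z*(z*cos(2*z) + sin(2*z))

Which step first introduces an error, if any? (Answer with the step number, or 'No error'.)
Step 3

Step 3 is incorrect due to a sign flip.
The step shows: -z*(z*cos(2*z) + sin(2*z))
The correct value should be: z*(z*cos(2*z) + sin(2*z))

Explanation: The sign of the whole expression was flipped: the term z*(z*cos(2*z) + sin(2*z)) was incorrectly written as -z*(z*cos(2*z) + sin(2*z))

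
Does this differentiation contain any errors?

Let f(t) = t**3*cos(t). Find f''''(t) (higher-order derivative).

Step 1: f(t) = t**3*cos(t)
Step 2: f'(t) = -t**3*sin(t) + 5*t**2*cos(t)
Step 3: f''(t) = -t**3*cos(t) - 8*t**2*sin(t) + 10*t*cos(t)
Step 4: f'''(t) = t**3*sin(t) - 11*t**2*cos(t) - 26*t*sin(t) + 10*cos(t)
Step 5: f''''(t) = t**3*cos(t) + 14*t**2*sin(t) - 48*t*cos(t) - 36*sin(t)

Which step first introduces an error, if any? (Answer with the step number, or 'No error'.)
Step 2

Step 2 is incorrect due to a wrong coefficient.
The step shows: -t**3*sin(t) + 5*t**2*cos(t)
The correct value should be: -t**3*sin(t) + 3*t**2*cos(t)

Explanation: The coefficient 3 was incorrectly written as 5: the term 3*t**2*cos(t) was incorrectly written as 5*t**2*cos(t)
The later steps are derived from this incorrect expression, so the error originates in Step 2.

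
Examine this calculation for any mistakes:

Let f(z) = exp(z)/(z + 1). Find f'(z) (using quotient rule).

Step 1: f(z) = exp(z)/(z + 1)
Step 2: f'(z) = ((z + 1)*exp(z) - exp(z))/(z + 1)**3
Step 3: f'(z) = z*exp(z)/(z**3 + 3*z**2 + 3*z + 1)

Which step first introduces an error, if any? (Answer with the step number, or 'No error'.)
Step 2

Step 2 is incorrect due to a wrong exponent.
The step shows: ((z + 1)*exp(z) - exp(z))/(z + 1)**3
The correct value should be: ((z + 1)*exp(z) - exp(z))/(z + 1)**2

Explanation: The exponent -2 on z + 1 was incorrectly written as -3: the term ((z + 1)*exp(z) - exp(z))/(z + 1)**2 was incorrectly written as ((z + 1)*exp(z) - exp(z))/(z + 1)**3
The later steps are derived from this incorrect expression, so the error originates in Step 2.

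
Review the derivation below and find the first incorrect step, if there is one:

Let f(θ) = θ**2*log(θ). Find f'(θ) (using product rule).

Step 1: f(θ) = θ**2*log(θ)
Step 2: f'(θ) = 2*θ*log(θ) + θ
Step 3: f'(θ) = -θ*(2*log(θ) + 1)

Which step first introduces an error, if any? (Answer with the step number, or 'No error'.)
Step 3

Step 3 is incorrect due to a sign flip.
The step shows: -θ*(2*log(θ) + 1)
The correct value should be: θ*(2*log(θ) + 1)

Explanation: The sign of the whole expression was flipped: the term θ*(2*log(θ) + 1) was incorrectly written as -θ*(2*log(θ) + 1)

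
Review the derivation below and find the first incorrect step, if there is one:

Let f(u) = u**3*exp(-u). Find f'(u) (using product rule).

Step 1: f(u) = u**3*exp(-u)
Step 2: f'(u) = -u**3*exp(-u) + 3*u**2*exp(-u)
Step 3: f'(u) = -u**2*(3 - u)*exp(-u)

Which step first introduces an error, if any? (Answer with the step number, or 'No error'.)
Step 3

Step 3 is incorrect due to a sign flip.
The step shows: -u**2*(3 - u)*exp(-u)
The correct value should be: u**2*(3 - u)*exp(-u)

Explanation: The sign of the whole expression was flipped: the term u**2*(3 - u)*exp(-u) was incorrectly written as -u**2*(3 - u)*exp(-u)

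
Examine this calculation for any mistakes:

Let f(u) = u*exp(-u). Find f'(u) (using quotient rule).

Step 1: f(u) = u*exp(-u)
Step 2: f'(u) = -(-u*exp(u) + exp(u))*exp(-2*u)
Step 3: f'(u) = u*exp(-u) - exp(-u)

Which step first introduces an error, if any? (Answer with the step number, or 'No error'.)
Step 2

Step 2 is incorrect due to a sign flip.
The step shows: -(-u*exp(u) + exp(u))*exp(-2*u)
The correct value should be: (-u*exp(u) + exp(u))*exp(-2*u)

Explanation: The sign of the whole expression was flipped: the term (-u*exp(u) + exp(u))*exp(-2*u) was incorrectly written as -(-u*exp(u) + exp(u))*exp(-2*u)
The later steps are derived from this incorrect expression, so the error originates in Step 2.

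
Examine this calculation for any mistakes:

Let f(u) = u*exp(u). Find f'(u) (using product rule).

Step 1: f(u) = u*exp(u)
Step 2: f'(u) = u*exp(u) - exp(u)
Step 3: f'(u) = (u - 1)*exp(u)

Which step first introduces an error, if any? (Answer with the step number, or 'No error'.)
Step 2

Step 2 is incorrect due to a sign flip.
The step shows: u*exp(u) - exp(u)
The correct value should be: u*exp(u) + exp(u)

Explanation: The sign of one term was flipped: the term exp(u) was incorrectly written as -exp(u)
The later steps are derived from this incorrect expression, so the error originates in Step 2.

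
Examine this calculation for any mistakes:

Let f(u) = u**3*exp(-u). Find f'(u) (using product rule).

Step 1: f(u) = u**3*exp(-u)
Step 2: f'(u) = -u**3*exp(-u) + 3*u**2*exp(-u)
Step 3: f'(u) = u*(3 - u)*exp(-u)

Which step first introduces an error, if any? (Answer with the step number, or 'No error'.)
Step 3

Step 3 is incorrect due to a wrong exponent.
The step shows: u*(3 - u)*exp(-u)
The correct value should be: u**2*(3 - u)*exp(-u)

Explanation: The exponent 2 on u was incorrectly written as 1: the term u**2*(3 - u)*exp(-u) was incorrectly written as u*(3 - u)*exp(-u)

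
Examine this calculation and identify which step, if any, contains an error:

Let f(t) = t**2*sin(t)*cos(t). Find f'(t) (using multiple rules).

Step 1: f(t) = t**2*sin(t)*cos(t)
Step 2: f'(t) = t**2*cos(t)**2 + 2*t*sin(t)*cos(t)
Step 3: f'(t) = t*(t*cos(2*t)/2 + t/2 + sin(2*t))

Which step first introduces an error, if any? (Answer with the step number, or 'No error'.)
Step 2

Step 2 is incorrect due to a dropped term.
The step shows: t**2*cos(t)**2 + 2*t*sin(t)*cos(t)
The correct value should be: -t**2*sin(t)**2 + t**2*cos(t)**2 + 2*t*sin(t)*cos(t)

Explanation: A term was dropped: the term -t**2*sin(t)**2 was incorrectly omitted
The later steps are derived from this incorrect expression, so the error originates in Step 2.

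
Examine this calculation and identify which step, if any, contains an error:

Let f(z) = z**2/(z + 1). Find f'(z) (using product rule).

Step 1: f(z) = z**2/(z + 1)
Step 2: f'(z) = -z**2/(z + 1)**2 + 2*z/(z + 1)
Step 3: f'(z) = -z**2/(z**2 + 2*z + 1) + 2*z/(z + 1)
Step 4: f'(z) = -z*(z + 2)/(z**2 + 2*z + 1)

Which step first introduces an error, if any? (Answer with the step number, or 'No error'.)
Step 4

Step 4 is incorrect due to a sign flip.
The step shows: -z*(z + 2)/(z**2 + 2*z + 1)
The correct value should be: z*(z + 2)/(z**2 + 2*z + 1)

Explanation: The sign of the whole expression was flipped: the term z*(z + 2)/(z**2 + 2*z + 1) was incorrectly written as -z*(z + 2)/(z**2 + 2*z + 1)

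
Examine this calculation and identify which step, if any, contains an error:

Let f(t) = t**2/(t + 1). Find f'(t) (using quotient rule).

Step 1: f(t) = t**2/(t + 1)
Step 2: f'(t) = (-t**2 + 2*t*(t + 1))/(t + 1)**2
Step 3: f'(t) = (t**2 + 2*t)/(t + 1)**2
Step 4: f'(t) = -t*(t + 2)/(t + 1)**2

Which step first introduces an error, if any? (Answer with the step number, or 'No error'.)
Step 4

Step 4 is incorrect due to a sign flip.
The step shows: -t*(t + 2)/(t + 1)**2
The correct value should be: t*(t + 2)/(t + 1)**2

Explanation: The sign of the whole expression was flipped: the term t*(t + 2)/(t + 1)**2 was incorrectly written as -t*(t + 2)/(t + 1)**2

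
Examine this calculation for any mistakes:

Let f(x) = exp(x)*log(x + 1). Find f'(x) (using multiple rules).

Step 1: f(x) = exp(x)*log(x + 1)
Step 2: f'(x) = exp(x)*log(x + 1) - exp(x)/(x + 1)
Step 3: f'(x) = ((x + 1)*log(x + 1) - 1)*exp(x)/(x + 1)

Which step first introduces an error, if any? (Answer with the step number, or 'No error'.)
Step 2

Step 2 is incorrect due to a sign flip.
The step shows: exp(x)*log(x + 1) - exp(x)/(x + 1)
The correct value should be: exp(x)*log(x + 1) + exp(x)/(x + 1)

Explanation: The sign of one term was flipped: the term exp(x)/(x + 1) was incorrectly written as -exp(x)/(x + 1)
The later steps are derived from this incorrect expression, so the error originates in Step 2.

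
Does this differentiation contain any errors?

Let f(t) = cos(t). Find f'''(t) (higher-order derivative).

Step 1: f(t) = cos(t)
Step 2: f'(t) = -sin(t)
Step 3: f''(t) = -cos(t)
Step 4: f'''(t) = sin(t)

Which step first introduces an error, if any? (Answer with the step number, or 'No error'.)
No error

All steps in this derivation are correct.
The final answer f'''(t) = sin(t) is valid.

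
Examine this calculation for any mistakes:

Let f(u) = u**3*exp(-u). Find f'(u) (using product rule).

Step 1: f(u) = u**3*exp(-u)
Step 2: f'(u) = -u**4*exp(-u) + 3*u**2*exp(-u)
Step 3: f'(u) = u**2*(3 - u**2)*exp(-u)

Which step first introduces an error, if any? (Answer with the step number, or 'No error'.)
Step 2

Step 2 is incorrect due to a wrong exponent.
The step shows: -u**4*exp(-u) + 3*u**2*exp(-u)
The correct value should be: -u**3*exp(-u) + 3*u**2*exp(-u)

Explanation: The exponent 3 on u was incorrectly written as 4: the term -u**3*exp(-u) was incorrectly written as -u**4*exp(-u)
The later steps are derived from this incorrect expression, so the error originates in Step 2.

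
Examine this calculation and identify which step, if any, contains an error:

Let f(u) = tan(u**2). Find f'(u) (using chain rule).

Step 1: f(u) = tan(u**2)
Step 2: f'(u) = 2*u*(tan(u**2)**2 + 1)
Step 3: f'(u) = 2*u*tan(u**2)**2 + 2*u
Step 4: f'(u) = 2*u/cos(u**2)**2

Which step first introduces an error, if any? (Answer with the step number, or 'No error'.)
No error

All steps in this derivation are correct.
The final answer f'(u) = 2*u/cos(u**2)**2 is valid.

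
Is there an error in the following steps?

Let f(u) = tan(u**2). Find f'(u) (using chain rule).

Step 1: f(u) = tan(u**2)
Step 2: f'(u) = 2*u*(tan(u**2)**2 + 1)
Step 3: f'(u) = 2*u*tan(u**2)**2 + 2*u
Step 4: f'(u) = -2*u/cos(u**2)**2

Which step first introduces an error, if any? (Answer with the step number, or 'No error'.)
Step 4

Step 4 is incorrect due to a sign flip.
The step shows: -2*u/cos(u**2)**2
The correct value should be: 2*u/cos(u**2)**2

Explanation: The sign of the whole expression was flipped: the term 2*u/cos(u**2)**2 was incorrectly written as -2*u/cos(u**2)**2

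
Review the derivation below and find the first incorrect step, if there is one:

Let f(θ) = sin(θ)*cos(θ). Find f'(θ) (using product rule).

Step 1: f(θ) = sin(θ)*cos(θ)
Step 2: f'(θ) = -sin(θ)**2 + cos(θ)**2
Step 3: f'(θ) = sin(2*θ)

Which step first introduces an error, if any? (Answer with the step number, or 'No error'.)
Step 3

Step 3 is incorrect due to a wrong trig function.
The step shows: sin(2*θ)
The correct value should be: cos(2*θ)

Explanation: cos(2*θ) was incorrectly written as sin(2*θ): the term cos(2*θ) was incorrectly written as sin(2*θ)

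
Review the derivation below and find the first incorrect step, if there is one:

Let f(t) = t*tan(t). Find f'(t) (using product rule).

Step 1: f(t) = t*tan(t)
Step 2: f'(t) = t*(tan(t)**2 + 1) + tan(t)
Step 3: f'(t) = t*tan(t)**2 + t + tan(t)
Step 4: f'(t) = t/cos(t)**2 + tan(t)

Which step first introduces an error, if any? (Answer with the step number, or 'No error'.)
No error

All steps in this derivation are correct.
The final answer f'(t) = t/cos(t)**2 + tan(t) is valid.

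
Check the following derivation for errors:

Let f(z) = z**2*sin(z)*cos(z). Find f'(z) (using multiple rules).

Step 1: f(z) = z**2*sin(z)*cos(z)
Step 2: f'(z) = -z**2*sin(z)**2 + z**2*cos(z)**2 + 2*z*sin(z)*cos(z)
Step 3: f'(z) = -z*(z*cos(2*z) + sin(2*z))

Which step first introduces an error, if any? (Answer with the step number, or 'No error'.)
Step 3

Step 3 is incorrect due to a sign flip.
The step shows: -z*(z*cos(2*z) + sin(2*z))
The correct value should be: z*(z*cos(2*z) + sin(2*z))

Explanation: The sign of the whole expression was flipped: the term z*(z*cos(2*z) + sin(2*z)) was incorrectly written as -z*(z*cos(2*z) + sin(2*z))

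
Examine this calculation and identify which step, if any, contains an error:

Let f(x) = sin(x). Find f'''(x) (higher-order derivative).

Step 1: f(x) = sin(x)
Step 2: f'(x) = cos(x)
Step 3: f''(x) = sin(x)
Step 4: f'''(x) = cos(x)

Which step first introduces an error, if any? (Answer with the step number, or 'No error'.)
Step 3

Step 3 is incorrect due to a sign flip.
The step shows: sin(x)
The correct value should be: -sin(x)

Explanation: The sign of the whole expression was flipped: the term -sin(x) was incorrectly written as sin(x)
The later steps are derived from this incorrect expression, so the error originates in Step 3.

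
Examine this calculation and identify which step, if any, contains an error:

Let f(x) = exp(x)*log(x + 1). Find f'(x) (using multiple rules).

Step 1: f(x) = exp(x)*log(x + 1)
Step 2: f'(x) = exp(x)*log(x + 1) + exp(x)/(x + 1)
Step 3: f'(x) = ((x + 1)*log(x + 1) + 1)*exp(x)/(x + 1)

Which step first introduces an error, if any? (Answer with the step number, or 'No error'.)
No error

All steps in this derivation are correct.
The final answer f'(x) = ((x + 1)*log(x + 1) + 1)*exp(x)/(x + 1) is valid.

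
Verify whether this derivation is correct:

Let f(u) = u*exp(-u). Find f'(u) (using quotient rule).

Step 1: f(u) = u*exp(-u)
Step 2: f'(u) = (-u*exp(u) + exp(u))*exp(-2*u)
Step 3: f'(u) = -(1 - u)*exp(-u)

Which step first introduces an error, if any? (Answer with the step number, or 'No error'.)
Step 3

Step 3 is incorrect due to a sign flip.
The step shows: -(1 - u)*exp(-u)
The correct value should be: (1 - u)*exp(-u)

Explanation: The sign of the whole expression was flipped: the term (1 - u)*exp(-u) was incorrectly written as -(1 - u)*exp(-u)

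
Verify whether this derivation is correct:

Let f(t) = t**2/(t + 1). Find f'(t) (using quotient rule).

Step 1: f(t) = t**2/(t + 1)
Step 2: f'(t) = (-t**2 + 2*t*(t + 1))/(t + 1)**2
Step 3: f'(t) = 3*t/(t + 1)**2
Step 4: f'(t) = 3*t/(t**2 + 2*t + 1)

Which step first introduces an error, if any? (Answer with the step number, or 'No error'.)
Step 3

Step 3 is incorrect due to a wrong exponent.
The step shows: 3*t/(t + 1)**2
The correct value should be: (t**2 + 2*t)/(t + 1)**2

Explanation: The exponent 2 on t was incorrectly written as 1: the term (t**2 + 2*t)/(t + 1)**2 was incorrectly written as 3*t/(t + 1)**2
The later steps are derived from this incorrect expression, so the error originates in Step 3.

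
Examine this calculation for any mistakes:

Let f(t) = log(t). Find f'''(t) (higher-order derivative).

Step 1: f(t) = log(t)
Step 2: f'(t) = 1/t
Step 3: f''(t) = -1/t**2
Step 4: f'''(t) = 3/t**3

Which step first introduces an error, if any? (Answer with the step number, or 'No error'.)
Step 4

Step 4 is incorrect due to a wrong coefficient.
The step shows: 3/t**3
The correct value should be: 2/t**3

Explanation: The coefficient 2 was incorrectly written as 3: the term 2/t**3 was incorrectly written as 3/t**3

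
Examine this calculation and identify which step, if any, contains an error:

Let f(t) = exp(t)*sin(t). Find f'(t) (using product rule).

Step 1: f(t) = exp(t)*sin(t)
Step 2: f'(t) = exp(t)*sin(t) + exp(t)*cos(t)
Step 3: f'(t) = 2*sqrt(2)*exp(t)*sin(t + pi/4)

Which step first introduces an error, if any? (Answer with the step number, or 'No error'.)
Step 3

Step 3 is incorrect due to a wrong exponent.
The step shows: 2*sqrt(2)*exp(t)*sin(t + pi/4)
The correct value should be: sqrt(2)*exp(t)*sin(t + pi/4)

Explanation: The exponent 1/2 on 2 was incorrectly written as 3/2: the term sqrt(2)*exp(t)*sin(t + pi/4) was incorrectly written as 2*sqrt(2)*exp(t)*sin(t + pi/4)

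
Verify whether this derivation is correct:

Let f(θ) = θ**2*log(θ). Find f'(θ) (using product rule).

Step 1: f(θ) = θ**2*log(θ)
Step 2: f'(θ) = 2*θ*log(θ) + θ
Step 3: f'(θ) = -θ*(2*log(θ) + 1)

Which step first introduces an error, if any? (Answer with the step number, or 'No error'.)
Step 3

Step 3 is incorrect due to a sign flip.
The step shows: -θ*(2*log(θ) + 1)
The correct value should be: θ*(2*log(θ) + 1)

Explanation: The sign of the whole expression was flipped: the term θ*(2*log(θ) + 1) was incorrectly written as -θ*(2*log(θ) + 1)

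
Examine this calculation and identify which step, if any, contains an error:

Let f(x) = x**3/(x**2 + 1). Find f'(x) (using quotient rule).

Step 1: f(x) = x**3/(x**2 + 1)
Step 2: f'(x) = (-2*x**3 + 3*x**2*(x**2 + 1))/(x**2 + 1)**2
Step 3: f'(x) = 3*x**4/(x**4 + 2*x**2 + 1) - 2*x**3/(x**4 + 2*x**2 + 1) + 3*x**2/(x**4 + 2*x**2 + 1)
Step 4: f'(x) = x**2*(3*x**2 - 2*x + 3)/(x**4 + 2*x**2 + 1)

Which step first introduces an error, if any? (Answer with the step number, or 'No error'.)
Step 2

Step 2 is incorrect due to a wrong exponent.
The step shows: (-2*x**3 + 3*x**2*(x**2 + 1))/(x**2 + 1)**2
The correct value should be: (-2*x**4 + 3*x**2*(x**2 + 1))/(x**2 + 1)**2

Explanation: The exponent 4 on x was incorrectly written as 3: the term (-2*x**4 + 3*x**2*(x**2 + 1))/(x**2 + 1)**2 was incorrectly written as (-2*x**3 + 3*x**2*(x**2 + 1))/(x**2 + 1)**2
The later steps are derived from this incorrect expression, so the error originates in Step 2.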